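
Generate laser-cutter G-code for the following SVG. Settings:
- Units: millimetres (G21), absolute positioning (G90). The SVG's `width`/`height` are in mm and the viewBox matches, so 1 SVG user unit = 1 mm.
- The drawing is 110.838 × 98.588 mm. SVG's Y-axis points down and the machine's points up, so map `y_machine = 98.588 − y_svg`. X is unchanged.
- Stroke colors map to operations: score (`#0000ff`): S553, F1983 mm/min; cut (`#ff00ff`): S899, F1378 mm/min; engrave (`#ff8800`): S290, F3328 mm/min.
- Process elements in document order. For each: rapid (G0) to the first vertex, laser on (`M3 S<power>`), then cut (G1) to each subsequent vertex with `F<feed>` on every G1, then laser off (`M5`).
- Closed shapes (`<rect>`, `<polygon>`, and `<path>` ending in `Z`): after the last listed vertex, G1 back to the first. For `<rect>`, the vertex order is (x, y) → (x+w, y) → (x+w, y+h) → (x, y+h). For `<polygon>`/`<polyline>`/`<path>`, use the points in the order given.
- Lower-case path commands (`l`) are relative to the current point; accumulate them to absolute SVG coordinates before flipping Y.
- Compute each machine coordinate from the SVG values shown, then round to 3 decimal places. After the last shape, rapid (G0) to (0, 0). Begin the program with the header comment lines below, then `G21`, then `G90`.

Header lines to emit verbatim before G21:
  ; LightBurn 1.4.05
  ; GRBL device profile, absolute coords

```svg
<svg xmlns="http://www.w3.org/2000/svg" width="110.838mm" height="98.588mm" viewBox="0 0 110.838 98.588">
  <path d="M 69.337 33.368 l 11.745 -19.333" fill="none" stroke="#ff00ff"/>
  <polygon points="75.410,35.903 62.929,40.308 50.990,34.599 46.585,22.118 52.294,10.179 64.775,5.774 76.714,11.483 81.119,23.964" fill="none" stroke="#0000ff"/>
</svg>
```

; LightBurn 1.4.05
; GRBL device profile, absolute coords
G21
G90
G0 X69.337 Y65.220
M3 S899
G1 X81.082 Y84.553 F1378
M5
G0 X75.410 Y62.685
M3 S553
G1 X62.929 Y58.280 F1983
G1 X50.990 Y63.989 F1983
G1 X46.585 Y76.470 F1983
G1 X52.294 Y88.409 F1983
G1 X64.775 Y92.814 F1983
G1 X76.714 Y87.105 F1983
G1 X81.119 Y74.624 F1983
G1 X75.410 Y62.685 F1983
M5
G0 X0.000 Y0.000

Since the viewBox matches the mm dimensions, user units are millimetres directly. The only transform is the Y-flip y_m = 98.588 − y_svg.

Shape 1 is a line segment drawn with `<path>`. Its stroke #ff00ff means cut at S899, F1378. After flipping Y the toolpath is (69.337,65.220) → (81.082,84.553).

Shape 2 is a regular polygon drawn with `<polygon>`. Its stroke #0000ff means score at S553, F1983. After flipping Y the toolpath is (75.410,62.685) → (62.929,58.280) → (50.990,63.989) → (46.585,76.470) → (52.294,88.409) → (64.775,92.814) → (76.714,87.105) → (81.119,74.624) → (75.410,62.685), returning to the start.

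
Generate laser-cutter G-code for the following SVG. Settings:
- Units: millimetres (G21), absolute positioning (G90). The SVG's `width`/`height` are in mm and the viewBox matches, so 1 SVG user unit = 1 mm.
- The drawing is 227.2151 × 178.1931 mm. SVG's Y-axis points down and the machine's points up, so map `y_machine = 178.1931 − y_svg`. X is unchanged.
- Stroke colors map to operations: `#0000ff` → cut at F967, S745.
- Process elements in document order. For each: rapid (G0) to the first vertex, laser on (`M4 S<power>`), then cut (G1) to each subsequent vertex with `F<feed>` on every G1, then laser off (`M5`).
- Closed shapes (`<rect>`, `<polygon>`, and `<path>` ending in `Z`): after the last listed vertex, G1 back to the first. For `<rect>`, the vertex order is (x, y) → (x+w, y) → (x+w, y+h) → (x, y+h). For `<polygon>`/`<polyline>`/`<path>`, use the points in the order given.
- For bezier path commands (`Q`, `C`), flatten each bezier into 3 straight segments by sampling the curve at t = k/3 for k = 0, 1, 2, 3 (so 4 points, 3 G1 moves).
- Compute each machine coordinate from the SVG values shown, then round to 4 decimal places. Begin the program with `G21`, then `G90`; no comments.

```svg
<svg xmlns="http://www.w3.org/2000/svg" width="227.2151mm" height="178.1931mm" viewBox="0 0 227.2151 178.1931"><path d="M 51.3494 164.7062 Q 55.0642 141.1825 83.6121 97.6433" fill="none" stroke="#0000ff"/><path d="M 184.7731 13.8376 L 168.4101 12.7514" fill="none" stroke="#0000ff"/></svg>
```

G21
G90
G0 X51.3494 Y13.4869
M4 S745
G1 X56.5852 Y31.3933 F967
G1 X67.3394 Y53.7476 F967
G1 X83.6121 Y80.5498 F967
M5
G0 X184.7731 Y164.3555
M4 S745
G1 X168.4101 Y165.4417 F967
M5

1 u = 1 mm; y_m = 178.1931 − y.

[1] `<path>` quadratic bezier, #0000ff→cut S745 F967: (51.3494,13.4869) → (56.5852,31.3933) → (67.3394,53.7476) → (83.6121,80.5498)

[2] `<path>` line segment, #0000ff→cut S745 F967: (184.7731,164.3555) → (168.4101,165.4417)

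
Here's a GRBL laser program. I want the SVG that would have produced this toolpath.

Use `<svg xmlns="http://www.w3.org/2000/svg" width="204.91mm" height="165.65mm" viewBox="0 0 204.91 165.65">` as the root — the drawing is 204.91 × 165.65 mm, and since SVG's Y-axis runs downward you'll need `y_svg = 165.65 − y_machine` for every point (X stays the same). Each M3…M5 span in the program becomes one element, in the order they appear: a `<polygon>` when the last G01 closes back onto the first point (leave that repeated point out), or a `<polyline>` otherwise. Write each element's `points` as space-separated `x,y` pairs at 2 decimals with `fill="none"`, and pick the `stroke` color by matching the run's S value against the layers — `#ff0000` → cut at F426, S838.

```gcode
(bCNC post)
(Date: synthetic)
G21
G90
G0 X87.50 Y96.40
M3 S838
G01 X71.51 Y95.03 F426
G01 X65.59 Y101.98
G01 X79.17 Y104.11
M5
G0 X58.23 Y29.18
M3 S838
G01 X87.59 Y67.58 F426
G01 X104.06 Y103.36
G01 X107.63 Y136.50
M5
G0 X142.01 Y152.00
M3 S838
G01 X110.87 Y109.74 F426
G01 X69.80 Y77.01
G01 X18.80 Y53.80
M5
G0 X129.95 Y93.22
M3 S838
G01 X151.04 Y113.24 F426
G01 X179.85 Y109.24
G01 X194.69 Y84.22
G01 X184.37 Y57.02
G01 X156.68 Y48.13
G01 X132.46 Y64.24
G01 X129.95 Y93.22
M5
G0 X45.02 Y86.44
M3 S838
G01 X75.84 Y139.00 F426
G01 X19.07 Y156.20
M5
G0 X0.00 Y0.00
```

<svg xmlns="http://www.w3.org/2000/svg" width="204.91mm" height="165.65mm" viewBox="0 0 204.91 165.65">
  <polyline points="87.50,69.25 71.51,70.62 65.59,63.67 79.17,61.54" fill="none" stroke="#ff0000"/>
  <polyline points="58.23,136.47 87.59,98.07 104.06,62.29 107.63,29.15" fill="none" stroke="#ff0000"/>
  <polyline points="142.01,13.65 110.87,55.91 69.80,88.64 18.80,111.85" fill="none" stroke="#ff0000"/>
  <polygon points="129.95,72.43 151.04,52.41 179.85,56.41 194.69,81.43 184.37,108.63 156.68,117.52 132.46,101.41" fill="none" stroke="#ff0000"/>
  <polyline points="45.02,79.21 75.84,26.65 19.07,9.45" fill="none" stroke="#ff0000"/>
</svg>

Each laser-on run becomes one SVG element. Flip Y back into SVG space with y_svg = 165.65 − y_machine. Every run uses S838, so all elements get stroke `#ff0000` (cut).

Run 1: The run is open, so emit a `<polyline>` with points (Y-flipped): 87.50,69.25 71.51,70.62 65.59,63.67 79.17,61.54.

Run 2: The run is open, so emit a `<polyline>` with points (Y-flipped): 58.23,136.47 87.59,98.07 104.06,62.29 107.63,29.15.

Run 3: The run is open, so emit a `<polyline>` with points (Y-flipped): 142.01,13.65 110.87,55.91 69.80,88.64 18.80,111.85.

Run 4: The run returns to its start, so emit a `<polygon>` with points (Y-flipped): 129.95,72.43 151.04,52.41 179.85,56.41 194.69,81.43 184.37,108.63 156.68,117.52 132.46,101.41.

Run 5: The run is open, so emit a `<polyline>` with points (Y-flipped): 45.02,79.21 75.84,26.65 19.07,9.45.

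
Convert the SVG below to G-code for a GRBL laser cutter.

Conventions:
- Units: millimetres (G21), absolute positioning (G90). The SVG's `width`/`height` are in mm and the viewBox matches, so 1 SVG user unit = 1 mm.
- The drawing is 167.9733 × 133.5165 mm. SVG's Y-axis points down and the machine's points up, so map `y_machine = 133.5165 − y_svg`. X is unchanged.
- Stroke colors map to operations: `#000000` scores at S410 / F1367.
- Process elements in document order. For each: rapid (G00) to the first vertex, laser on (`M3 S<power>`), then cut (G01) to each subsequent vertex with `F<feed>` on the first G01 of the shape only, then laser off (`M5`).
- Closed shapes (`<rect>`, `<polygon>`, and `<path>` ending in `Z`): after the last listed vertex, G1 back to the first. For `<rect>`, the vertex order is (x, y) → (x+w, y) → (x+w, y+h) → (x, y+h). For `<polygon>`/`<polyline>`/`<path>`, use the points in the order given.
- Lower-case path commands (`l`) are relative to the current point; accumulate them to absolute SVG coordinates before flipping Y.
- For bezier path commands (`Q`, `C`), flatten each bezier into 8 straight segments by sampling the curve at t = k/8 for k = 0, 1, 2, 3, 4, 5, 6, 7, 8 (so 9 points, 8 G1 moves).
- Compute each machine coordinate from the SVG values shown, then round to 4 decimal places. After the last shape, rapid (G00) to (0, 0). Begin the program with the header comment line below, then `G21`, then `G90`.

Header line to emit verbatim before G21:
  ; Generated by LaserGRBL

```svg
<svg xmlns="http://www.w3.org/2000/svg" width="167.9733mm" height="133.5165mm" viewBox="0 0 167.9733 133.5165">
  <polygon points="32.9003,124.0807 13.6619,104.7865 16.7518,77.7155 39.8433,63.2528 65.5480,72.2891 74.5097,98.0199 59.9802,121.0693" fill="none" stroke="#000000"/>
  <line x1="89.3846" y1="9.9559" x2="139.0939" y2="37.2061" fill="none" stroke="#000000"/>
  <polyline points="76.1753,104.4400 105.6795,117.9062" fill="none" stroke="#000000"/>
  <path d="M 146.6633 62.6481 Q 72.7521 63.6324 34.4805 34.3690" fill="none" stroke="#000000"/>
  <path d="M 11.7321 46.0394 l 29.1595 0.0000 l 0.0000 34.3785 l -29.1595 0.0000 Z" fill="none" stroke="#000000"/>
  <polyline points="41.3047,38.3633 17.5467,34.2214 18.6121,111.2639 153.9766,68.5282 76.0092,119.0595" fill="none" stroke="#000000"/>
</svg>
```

; Generated by LaserGRBL
G21
G90
G00 X32.9003 Y9.4358
M3 S410
G01 X13.6619 Y28.7300 F1367
G01 X16.7518 Y55.8010
G01 X39.8433 Y70.2637
G01 X65.5480 Y61.2274
G01 X74.5097 Y35.4966
G01 X59.9802 Y12.4472
G01 X32.9003 Y9.4358
M5
G00 X89.3846 Y123.5606
M3 S410
G01 X139.0939 Y96.3104 F1367
M5
G00 X76.1753 Y29.0765
M3 S410
G01 X105.6795 Y15.6103 F1367
M5
G00 X146.6633 Y70.8684
M3 S410
G01 X128.7424 Y71.0949 F1367
G01 X111.9352 Y72.2667
G01 X96.2417 Y74.3838
G01 X81.6620 Y77.4460
G01 X68.1960 Y81.4535
G01 X55.8438 Y86.4063
G01 X44.6053 Y92.3043
G01 X34.4805 Y99.1475
M5
G00 X11.7321 Y87.4771
M3 S410
G01 X40.8916 Y87.4771 F1367
G01 X40.8916 Y53.0986
G01 X11.7321 Y53.0986
G01 X11.7321 Y87.4771
M5
G00 X41.3047 Y95.1532
M3 S410
G01 X17.5467 Y99.2951 F1367
G01 X18.6121 Y22.2526
G01 X153.9766 Y64.9883
G01 X76.0092 Y14.4570
M5
G00 X0.0000 Y0.0000

viewBox `0 0 167.9733 133.5165` with mm width/height → 1 unit = 1 mm. Flip: y_m = 133.5165 − y_svg.

**Shape 1** — `<polygon>` regular polygon, stroke `#000000` → score (S410, F1367). Machine vertices: (32.9003,9.4358) → (13.6619,28.7300) → (16.7518,55.8010) → (39.8433,70.2637) → (65.5480,61.2274) → (74.5097,35.4966) → (59.9802,12.4472) → (32.9003,9.4358). Closed: final G1 returns to the first vertex.

**Shape 2** — `<line>` line segment, stroke `#000000` → score (S410, F1367). Machine vertices: (89.3846,123.5606) → (139.0939,96.3104). Open path.

**Shape 3** — `<polyline>` line segment, stroke `#000000` → score (S410, F1367). Machine vertices: (76.1753,29.0765) → (105.6795,15.6103). Open path.

**Shape 4** — `<path>` quadratic bezier, stroke `#000000` → score (S410, F1367). Control points (SVG): P0=(146.6633,62.6481), P1=(72.7521,63.6324), P2=(34.4805,34.3690); sampled at t=k/8. Machine vertices: (146.6633,70.8684) → (128.7424,71.0949) → (111.9352,72.2667) → (96.2417,74.3838) → (81.6620,77.4460) → (68.1960,81.4535) → (55.8438,86.4063) → (44.6053,92.3043) → (34.4805,99.1475). Open path.

**Shape 5** — `<path>` rectangle, stroke `#000000` → score (S410, F1367). Machine vertices: (11.7321,87.4771) → (40.8916,87.4771) → (40.8916,53.0986) → (11.7321,53.0986) → (11.7321,87.4771). Closed: final G1 returns to the first vertex.

**Shape 6** — `<polyline>` open polyline, stroke `#000000` → score (S410, F1367). Machine vertices: (41.3047,95.1532) → (17.5467,99.2951) → (18.6121,22.2526) → (153.9766,64.9883) → (76.0092,14.4570). Open path.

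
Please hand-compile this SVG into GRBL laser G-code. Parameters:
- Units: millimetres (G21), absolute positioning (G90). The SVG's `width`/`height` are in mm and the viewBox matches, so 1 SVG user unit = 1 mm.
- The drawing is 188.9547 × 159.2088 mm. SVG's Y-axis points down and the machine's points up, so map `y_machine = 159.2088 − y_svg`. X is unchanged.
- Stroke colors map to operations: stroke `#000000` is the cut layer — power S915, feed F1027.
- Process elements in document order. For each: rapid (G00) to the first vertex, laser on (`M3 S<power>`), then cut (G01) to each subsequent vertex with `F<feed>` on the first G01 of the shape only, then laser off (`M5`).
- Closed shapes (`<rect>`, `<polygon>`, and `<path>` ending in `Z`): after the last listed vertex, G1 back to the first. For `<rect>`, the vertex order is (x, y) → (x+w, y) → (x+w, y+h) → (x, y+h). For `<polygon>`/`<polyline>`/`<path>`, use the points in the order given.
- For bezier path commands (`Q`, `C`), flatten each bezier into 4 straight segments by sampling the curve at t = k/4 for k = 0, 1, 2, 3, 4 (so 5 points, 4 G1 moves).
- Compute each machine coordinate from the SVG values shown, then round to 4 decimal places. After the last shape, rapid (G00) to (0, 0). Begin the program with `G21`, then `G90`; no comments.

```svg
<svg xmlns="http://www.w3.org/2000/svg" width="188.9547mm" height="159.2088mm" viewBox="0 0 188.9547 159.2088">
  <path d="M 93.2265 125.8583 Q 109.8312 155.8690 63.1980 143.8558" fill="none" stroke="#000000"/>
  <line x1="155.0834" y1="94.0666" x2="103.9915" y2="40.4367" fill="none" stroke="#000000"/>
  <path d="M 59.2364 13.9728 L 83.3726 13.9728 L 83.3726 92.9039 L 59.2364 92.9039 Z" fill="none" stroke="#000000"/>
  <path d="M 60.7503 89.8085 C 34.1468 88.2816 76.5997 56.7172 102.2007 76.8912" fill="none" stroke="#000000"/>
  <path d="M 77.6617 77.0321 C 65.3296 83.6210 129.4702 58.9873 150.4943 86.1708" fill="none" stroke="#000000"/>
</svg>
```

G21
G90
G00 X93.2265 Y33.3505
M3 S915
G01 X97.5765 Y20.9716 F1027
G01 X94.0217 Y13.8458
G01 X82.5622 Y11.9729
G01 X63.1980 Y15.3530
M5
G00 X155.0834 Y65.1422
M3 S915
G01 X103.9915 Y118.7721 F1027
M5
G00 X59.2364 Y145.2360
M3 S915
G01 X83.3726 Y145.2360 F1027
G01 X83.3726 Y66.3049
G01 X59.2364 Y66.3049
G01 X59.2364 Y145.2360
M5
G00 X60.7503 Y69.4003
M3 S915
G01 X52.4034 Y74.8998 F1027
G01 X61.8988 Y83.9968
G01 X81.1825 Y89.0249
G01 X102.2007 Y82.3176
M5
G00 X77.6617 Y82.1767
M3 S915
G01 X80.8827 Y81.7918 F1027
G01 X101.5694 Y85.3303
G01 X128.5105 Y85.0074
G01 X150.4943 Y73.0380
M5
G00 X0.0000 Y0.0000

1 u = 1 mm; y_m = 159.2088 − y.

[1] `<path>` quadratic bezier, #000000→cut S915 F1027: (93.2265,33.3505) → (97.5765,20.9716) → (94.0217,13.8458) → (82.5622,11.9729) → (63.1980,15.3530)

[2] `<line>` line segment, #000000→cut S915 F1027: (155.0834,65.1422) → (103.9915,118.7721)

[3] `<path>` rectangle, #000000→cut S915 F1027: (59.2364,145.2360) → (83.3726,145.2360) → (83.3726,66.3049) → (59.2364,66.3049) → (59.2364,145.2360) (closed)

[4] `<path>` cubic bezier, #000000→cut S915 F1027: (60.7503,69.4003) → (52.4034,74.8998) → (61.8988,83.9968) → (81.1825,89.0249) → (102.2007,82.3176)

[5] `<path>` cubic bezier, #000000→cut S915 F1027: (77.6617,82.1767) → (80.8827,81.7918) → (101.5694,85.3303) → (128.5105,85.0074) → (150.4943,73.0380)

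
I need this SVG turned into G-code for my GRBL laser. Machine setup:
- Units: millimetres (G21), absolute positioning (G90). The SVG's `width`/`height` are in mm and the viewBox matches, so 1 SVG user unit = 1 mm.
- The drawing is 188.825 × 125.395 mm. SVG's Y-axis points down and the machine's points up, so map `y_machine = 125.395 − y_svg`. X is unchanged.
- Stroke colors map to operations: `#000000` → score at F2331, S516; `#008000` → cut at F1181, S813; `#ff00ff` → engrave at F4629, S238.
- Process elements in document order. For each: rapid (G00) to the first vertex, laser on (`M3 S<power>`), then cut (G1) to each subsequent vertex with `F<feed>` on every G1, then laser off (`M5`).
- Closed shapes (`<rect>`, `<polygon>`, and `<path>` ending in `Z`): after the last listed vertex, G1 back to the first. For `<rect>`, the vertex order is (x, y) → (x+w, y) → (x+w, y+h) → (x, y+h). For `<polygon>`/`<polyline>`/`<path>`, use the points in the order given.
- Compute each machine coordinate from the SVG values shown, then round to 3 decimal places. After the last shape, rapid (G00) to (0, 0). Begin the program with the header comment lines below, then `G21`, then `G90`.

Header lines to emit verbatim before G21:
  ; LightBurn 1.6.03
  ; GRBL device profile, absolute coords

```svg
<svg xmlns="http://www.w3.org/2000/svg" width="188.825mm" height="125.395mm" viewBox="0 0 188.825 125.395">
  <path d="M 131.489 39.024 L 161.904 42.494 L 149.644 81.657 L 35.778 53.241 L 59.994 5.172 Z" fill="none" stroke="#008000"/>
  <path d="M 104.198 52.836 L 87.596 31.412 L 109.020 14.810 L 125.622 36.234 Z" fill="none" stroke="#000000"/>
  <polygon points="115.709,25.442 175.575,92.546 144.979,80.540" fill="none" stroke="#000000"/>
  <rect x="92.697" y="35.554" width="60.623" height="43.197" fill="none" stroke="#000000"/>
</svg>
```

1 u = 1 mm; y_m = 125.395 − y.

[1] `<path>` closed polygon, #008000→cut S813 F1181: (131.489,86.371) → (161.904,82.901) → (149.644,43.738) → (35.778,72.154) → (59.994,120.223) → (131.489,86.371) (closed)

[2] `<path>` regular polygon, #000000→score S516 F2331: (104.198,72.559) → (87.596,93.983) → (109.020,110.585) → (125.622,89.161) → (104.198,72.559) (closed)

[3] `<polygon>` closed polygon, #000000→score S516 F2331: (115.709,99.953) → (175.575,32.849) → (144.979,44.855) → (115.709,99.953) (closed)

[4] `<rect>` rectangle, #000000→score S516 F2331: (92.697,89.841) → (153.320,89.841) → (153.320,46.644) → (92.697,46.644) → (92.697,89.841) (closed)

; LightBurn 1.6.03
; GRBL device profile, absolute coords
G21
G90
G00 X131.489 Y86.371
M3 S813
G1 X161.904 Y82.901 F1181
G1 X149.644 Y43.738 F1181
G1 X35.778 Y72.154 F1181
G1 X59.994 Y120.223 F1181
G1 X131.489 Y86.371 F1181
M5
G00 X104.198 Y72.559
M3 S516
G1 X87.596 Y93.983 F2331
G1 X109.020 Y110.585 F2331
G1 X125.622 Y89.161 F2331
G1 X104.198 Y72.559 F2331
M5
G00 X115.709 Y99.953
M3 S516
G1 X175.575 Y32.849 F2331
G1 X144.979 Y44.855 F2331
G1 X115.709 Y99.953 F2331
M5
G00 X92.697 Y89.841
M3 S516
G1 X153.320 Y89.841 F2331
G1 X153.320 Y46.644 F2331
G1 X92.697 Y46.644 F2331
G1 X92.697 Y89.841 F2331
M5
G00 X0.000 Y0.000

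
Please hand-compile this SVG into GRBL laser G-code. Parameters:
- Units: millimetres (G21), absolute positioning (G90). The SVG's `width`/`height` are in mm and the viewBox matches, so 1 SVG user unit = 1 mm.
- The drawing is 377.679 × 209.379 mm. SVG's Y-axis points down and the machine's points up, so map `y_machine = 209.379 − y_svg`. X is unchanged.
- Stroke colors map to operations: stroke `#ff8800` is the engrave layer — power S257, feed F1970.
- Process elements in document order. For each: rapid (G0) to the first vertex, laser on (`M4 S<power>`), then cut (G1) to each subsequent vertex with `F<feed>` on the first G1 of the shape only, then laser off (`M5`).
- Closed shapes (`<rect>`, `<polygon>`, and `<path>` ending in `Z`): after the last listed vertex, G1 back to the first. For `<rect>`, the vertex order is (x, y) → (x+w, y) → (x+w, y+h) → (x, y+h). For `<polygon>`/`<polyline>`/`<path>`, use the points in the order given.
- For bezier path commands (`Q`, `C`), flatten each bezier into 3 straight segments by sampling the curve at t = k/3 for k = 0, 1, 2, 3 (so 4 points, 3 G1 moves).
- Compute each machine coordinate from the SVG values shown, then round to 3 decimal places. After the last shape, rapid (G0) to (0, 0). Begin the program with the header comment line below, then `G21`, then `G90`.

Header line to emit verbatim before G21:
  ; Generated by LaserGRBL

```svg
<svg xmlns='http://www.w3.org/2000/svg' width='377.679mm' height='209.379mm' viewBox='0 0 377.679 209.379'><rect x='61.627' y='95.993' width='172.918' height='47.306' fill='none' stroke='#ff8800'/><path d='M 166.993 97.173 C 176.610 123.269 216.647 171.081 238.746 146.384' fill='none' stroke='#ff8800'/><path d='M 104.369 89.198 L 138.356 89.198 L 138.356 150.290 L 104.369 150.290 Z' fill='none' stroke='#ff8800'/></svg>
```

; Generated by LaserGRBL
G21
G90
G0 X61.627 Y113.386
M4 S257
G1 X234.545 Y113.386 F1970
G1 X234.545 Y66.080
G1 X61.627 Y66.080
G1 X61.627 Y113.386
M5
G0 X166.993 Y112.206
M4 S257
G1 X184.959 Y82.361 F1970
G1 X212.459 Y58.978
G1 X238.746 Y62.995
M5
G0 X104.369 Y120.181
M4 S257
G1 X138.356 Y120.181 F1970
G1 X138.356 Y59.089
G1 X104.369 Y59.089
G1 X104.369 Y120.181
M5
G0 X0.000 Y0.000

viewBox `0 0 377.679 209.379` with mm width/height → 1 unit = 1 mm. Flip: y_m = 209.379 − y_svg.

**Shape 1** — `<rect>` rectangle, stroke `#ff8800` → engrave (S257, F1970). Machine vertices: (61.627,113.386) → (234.545,113.386) → (234.545,66.080) → (61.627,66.080) → (61.627,113.386). Closed: final G1 returns to the first vertex.

**Shape 2** — `<path>` cubic bezier, stroke `#ff8800` → engrave (S257, F1970). Control points (SVG): P0=(166.993,97.173), P1=(176.610,123.269), P2=(216.647,171.081), P3=(238.746,146.384); sampled at t=k/3. Machine vertices: (166.993,112.206) → (184.959,82.361) → (212.459,58.978) → (238.746,62.995). Open path.

**Shape 3** — `<path>` rectangle, stroke `#ff8800` → engrave (S257, F1970). Machine vertices: (104.369,120.181) → (138.356,120.181) → (138.356,59.089) → (104.369,59.089) → (104.369,120.181). Closed: final G1 returns to the first vertex.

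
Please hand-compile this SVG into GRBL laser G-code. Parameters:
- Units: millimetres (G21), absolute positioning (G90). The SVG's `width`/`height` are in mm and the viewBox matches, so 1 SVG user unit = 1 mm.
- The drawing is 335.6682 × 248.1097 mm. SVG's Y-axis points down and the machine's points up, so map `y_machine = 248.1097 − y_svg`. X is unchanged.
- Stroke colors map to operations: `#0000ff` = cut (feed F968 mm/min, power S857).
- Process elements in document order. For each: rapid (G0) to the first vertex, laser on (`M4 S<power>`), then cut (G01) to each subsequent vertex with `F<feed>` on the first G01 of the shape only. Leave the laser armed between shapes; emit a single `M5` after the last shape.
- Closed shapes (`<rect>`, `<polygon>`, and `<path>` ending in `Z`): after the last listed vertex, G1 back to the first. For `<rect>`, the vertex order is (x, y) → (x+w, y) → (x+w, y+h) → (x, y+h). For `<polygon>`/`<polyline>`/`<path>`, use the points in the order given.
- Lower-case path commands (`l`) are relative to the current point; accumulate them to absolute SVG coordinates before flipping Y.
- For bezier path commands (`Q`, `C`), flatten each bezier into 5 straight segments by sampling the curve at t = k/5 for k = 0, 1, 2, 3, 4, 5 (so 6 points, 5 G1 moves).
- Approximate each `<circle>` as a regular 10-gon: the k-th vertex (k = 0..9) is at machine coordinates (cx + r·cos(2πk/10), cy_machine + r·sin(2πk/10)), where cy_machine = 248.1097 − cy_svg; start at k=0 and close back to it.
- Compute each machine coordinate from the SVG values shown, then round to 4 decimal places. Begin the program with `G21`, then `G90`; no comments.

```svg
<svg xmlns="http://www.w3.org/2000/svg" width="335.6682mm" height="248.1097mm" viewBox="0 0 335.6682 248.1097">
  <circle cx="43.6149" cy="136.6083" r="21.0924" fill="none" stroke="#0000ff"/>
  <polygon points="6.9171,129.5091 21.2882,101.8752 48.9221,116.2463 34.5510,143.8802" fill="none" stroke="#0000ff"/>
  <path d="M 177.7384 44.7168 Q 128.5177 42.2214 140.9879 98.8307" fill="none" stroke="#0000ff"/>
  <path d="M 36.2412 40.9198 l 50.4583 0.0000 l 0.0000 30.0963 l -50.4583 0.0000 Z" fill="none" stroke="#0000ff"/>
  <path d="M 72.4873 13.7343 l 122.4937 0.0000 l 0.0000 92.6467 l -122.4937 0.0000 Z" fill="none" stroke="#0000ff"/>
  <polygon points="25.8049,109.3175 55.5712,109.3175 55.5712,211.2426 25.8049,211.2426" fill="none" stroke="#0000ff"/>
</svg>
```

G21
G90
G0 X64.7073 Y111.5014
M4 S857
G01 X60.6790 Y123.8992 F968
G01 X50.1328 Y131.5615
G01 X37.0970 Y131.5615
G01 X26.5508 Y123.8992
G01 X22.5225 Y111.5014
G01 X26.5508 Y99.1036
G01 X37.0970 Y91.4413
G01 X50.1328 Y91.4413
G01 X60.6790 Y99.1036
G01 X64.7073 Y111.5014
G0 X6.9171 Y118.6006
M4 S857
G01 X21.2882 Y146.2345 F968
G01 X48.9221 Y131.8634
G01 X34.5510 Y104.2295
G01 X6.9171 Y118.6006
G0 X177.7384 Y203.3929
M4 S857
G01 X160.5178 Y202.0269 F968
G01 X148.2324 Y195.9325
G01 X140.8823 Y185.1097
G01 X138.4675 Y169.5585
G01 X140.9879 Y149.2790
G0 X36.2412 Y207.1899
M4 S857
G01 X86.6995 Y207.1899 F968
G01 X86.6995 Y177.0936
G01 X36.2412 Y177.0936
G01 X36.2412 Y207.1899
G0 X72.4873 Y234.3754
M4 S857
G01 X194.9810 Y234.3754 F968
G01 X194.9810 Y141.7287
G01 X72.4873 Y141.7287
G01 X72.4873 Y234.3754
G0 X25.8049 Y138.7922
M4 S857
G01 X55.5712 Y138.7922 F968
G01 X55.5712 Y36.8671
G01 X25.8049 Y36.8671
G01 X25.8049 Y138.7922
M5

Since the viewBox matches the mm dimensions, user units are millimetres directly. The only transform is the Y-flip y_m = 248.1097 − y_svg.

Shape 1 is a circle drawn with `<circle>`. Its stroke #0000ff means cut at S857, F968. After flipping Y the toolpath is (64.7073,111.5014) → (60.6790,123.8992) → (50.1328,131.5615) → (37.0970,131.5615) → (26.5508,123.8992) → (22.5225,111.5014) → (26.5508,99.1036) → (37.0970,91.4413) → (50.1328,91.4413) → (60.6790,99.1036) → (64.7073,111.5014), returning to the start.

Shape 2 is a regular polygon drawn with `<polygon>`. Its stroke #0000ff means cut at S857, F968. After flipping Y the toolpath is (6.9171,118.6006) → (21.2882,146.2345) → (48.9221,131.8634) → (34.5510,104.2295) → (6.9171,118.6006), returning to the start.

Shape 3 is a quadratic bezier drawn with `<path>`. Its stroke #0000ff means cut at S857, F968. After flipping Y the toolpath is (177.7384,203.3929) → (160.5178,202.0269) → (148.2324,195.9325) → (140.8823,185.1097) → (138.4675,169.5585) → (140.9879,149.2790).

Shape 4 is a rectangle drawn with `<path>`. Its stroke #0000ff means cut at S857, F968. After flipping Y the toolpath is (36.2412,207.1899) → (86.6995,207.1899) → (86.6995,177.0936) → (36.2412,177.0936) → (36.2412,207.1899), returning to the start.

Shape 5 is a rectangle drawn with `<path>`. Its stroke #0000ff means cut at S857, F968. After flipping Y the toolpath is (72.4873,234.3754) → (194.9810,234.3754) → (194.9810,141.7287) → (72.4873,141.7287) → (72.4873,234.3754), returning to the start.

Shape 6 is a rectangle drawn with `<polygon>`. Its stroke #0000ff means cut at S857, F968. After flipping Y the toolpath is (25.8049,138.7922) → (55.5712,138.7922) → (55.5712,36.8671) → (25.8049,36.8671) → (25.8049,138.7922), returning to the start.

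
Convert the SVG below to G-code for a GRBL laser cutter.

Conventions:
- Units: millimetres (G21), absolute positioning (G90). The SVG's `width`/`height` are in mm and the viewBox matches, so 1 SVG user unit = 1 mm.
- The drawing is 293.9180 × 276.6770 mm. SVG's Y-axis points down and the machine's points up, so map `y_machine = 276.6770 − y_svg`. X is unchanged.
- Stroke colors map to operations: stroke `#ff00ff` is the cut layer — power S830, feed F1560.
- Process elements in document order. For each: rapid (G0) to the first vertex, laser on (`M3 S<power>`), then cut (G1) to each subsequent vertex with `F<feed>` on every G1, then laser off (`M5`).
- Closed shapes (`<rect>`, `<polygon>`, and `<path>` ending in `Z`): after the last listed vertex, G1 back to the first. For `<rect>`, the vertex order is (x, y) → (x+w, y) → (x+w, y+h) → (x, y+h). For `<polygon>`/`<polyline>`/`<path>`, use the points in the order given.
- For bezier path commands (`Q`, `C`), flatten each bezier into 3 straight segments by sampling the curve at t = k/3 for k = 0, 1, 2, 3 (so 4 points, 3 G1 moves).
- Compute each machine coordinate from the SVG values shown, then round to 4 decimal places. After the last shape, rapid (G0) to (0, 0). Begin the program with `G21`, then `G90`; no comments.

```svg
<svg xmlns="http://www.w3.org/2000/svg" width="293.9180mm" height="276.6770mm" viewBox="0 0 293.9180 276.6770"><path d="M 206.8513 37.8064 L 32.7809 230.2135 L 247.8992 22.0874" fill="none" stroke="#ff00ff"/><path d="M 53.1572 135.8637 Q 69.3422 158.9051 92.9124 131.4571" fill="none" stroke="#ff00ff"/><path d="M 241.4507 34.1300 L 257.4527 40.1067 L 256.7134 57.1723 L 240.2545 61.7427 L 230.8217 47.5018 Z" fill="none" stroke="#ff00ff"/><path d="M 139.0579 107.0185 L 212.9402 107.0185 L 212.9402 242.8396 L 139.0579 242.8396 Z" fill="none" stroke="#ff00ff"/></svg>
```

viewBox `0 0 293.9180 276.6770` with mm width/height → 1 unit = 1 mm. Flip: y_m = 276.6770 − y_svg.

**Shape 1** — `<path>` open polyline, stroke `#ff00ff` → cut (S830, F1560). Machine vertices: (206.8513,238.8706) → (32.7809,46.4635) → (247.8992,254.5896). Open path.

**Shape 2** — `<path>` quadratic bezier, stroke `#ff00ff` → cut (S830, F1560). Control points (SVG): P0=(53.1572,135.8637), P1=(69.3422,158.9051), P2=(92.9124,131.4571); sampled at t=k/3. Machine vertices: (53.1572,140.8133) → (64.7678,131.0623) → (78.0195,132.5312) → (92.9124,145.2199). Open path.

**Shape 3** — `<path>` regular polygon, stroke `#ff00ff` → cut (S830, F1560). Machine vertices: (241.4507,242.5470) → (257.4527,236.5703) → (256.7134,219.5047) → (240.2545,214.9343) → (230.8217,229.1752) → (241.4507,242.5470). Closed: final G1 returns to the first vertex.

**Shape 4** — `<path>` rectangle, stroke `#ff00ff` → cut (S830, F1560). Machine vertices: (139.0579,169.6585) → (212.9402,169.6585) → (212.9402,33.8374) → (139.0579,33.8374) → (139.0579,169.6585). Closed: final G1 returns to the first vertex.

G21
G90
G0 X206.8513 Y238.8706
M3 S830
G1 X32.7809 Y46.4635 F1560
G1 X247.8992 Y254.5896 F1560
M5
G0 X53.1572 Y140.8133
M3 S830
G1 X64.7678 Y131.0623 F1560
G1 X78.0195 Y132.5312 F1560
G1 X92.9124 Y145.2199 F1560
M5
G0 X241.4507 Y242.5470
M3 S830
G1 X257.4527 Y236.5703 F1560
G1 X256.7134 Y219.5047 F1560
G1 X240.2545 Y214.9343 F1560
G1 X230.8217 Y229.1752 F1560
G1 X241.4507 Y242.5470 F1560
M5
G0 X139.0579 Y169.6585
M3 S830
G1 X212.9402 Y169.6585 F1560
G1 X212.9402 Y33.8374 F1560
G1 X139.0579 Y33.8374 F1560
G1 X139.0579 Y169.6585 F1560
M5
G0 X0.0000 Y0.0000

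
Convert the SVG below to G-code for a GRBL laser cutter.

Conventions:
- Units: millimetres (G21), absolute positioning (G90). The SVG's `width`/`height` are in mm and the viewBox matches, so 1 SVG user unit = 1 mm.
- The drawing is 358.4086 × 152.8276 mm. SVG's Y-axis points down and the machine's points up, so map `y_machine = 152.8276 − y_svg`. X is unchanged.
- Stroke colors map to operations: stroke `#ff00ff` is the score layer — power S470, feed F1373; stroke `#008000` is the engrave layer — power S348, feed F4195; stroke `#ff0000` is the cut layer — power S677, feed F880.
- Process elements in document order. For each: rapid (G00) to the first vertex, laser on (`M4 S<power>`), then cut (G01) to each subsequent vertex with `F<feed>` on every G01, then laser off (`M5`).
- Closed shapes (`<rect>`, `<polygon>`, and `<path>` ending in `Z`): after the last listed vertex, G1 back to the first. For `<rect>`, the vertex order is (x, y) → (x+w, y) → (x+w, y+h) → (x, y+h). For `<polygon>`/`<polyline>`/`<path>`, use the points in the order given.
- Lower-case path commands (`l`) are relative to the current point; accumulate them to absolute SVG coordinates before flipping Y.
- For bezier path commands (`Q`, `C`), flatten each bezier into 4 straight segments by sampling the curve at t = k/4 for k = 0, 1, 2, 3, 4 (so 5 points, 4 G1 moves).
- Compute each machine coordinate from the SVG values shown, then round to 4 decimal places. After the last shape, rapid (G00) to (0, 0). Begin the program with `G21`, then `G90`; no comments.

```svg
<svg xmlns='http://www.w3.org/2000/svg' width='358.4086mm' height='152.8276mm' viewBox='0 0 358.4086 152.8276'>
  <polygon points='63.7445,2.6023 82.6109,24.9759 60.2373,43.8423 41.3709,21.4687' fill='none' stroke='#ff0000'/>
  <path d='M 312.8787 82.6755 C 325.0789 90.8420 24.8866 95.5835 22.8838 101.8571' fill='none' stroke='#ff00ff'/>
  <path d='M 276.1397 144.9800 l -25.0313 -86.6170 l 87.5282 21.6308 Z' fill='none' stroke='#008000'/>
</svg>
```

G21
G90
G00 X63.7445 Y150.2253
M4 S677
G01 X82.6109 Y127.8517 F880
G01 X60.2373 Y108.9853 F880
G01 X41.3709 Y131.3589 F880
G01 X63.7445 Y150.2253 F880
M5
G00 X312.8787 Y70.1521
M4 S470
G01 X272.9956 Y64.5920 F1373
G01 X173.2074 Y59.8515 F1373
G01 X70.7561 Y55.4659 F1373
G01 X22.8838 Y50.9705 F1373
M5
G00 X276.1397 Y7.8476
M4 S348
G01 X251.1084 Y94.4646 F4195
G01 X338.6366 Y72.8338 F4195
G01 X276.1397 Y7.8476 F4195
M5
G00 X0.0000 Y0.0000

Since the viewBox matches the mm dimensions, user units are millimetres directly. The only transform is the Y-flip y_m = 152.8276 − y_svg.

Shape 1 is a regular polygon drawn with `<polygon>`. Its stroke #ff0000 means cut at S677, F880. After flipping Y the toolpath is (63.7445,150.2253) → (82.6109,127.8517) → (60.2373,108.9853) → (41.3709,131.3589) → (63.7445,150.2253), returning to the start.

Shape 2 is a cubic bezier drawn with `<path>`. Its stroke #ff00ff means score at S470, F1373. After flipping Y the toolpath is (312.8787,70.1521) → (272.9956,64.5920) → (173.2074,59.8515) → (70.7561,55.4659) → (22.8838,50.9705).

Shape 3 is a regular polygon drawn with `<path>`. Its stroke #008000 means engrave at S348, F4195. After flipping Y the toolpath is (276.1397,7.8476) → (251.1084,94.4646) → (338.6366,72.8338) → (276.1397,7.8476), returning to the start.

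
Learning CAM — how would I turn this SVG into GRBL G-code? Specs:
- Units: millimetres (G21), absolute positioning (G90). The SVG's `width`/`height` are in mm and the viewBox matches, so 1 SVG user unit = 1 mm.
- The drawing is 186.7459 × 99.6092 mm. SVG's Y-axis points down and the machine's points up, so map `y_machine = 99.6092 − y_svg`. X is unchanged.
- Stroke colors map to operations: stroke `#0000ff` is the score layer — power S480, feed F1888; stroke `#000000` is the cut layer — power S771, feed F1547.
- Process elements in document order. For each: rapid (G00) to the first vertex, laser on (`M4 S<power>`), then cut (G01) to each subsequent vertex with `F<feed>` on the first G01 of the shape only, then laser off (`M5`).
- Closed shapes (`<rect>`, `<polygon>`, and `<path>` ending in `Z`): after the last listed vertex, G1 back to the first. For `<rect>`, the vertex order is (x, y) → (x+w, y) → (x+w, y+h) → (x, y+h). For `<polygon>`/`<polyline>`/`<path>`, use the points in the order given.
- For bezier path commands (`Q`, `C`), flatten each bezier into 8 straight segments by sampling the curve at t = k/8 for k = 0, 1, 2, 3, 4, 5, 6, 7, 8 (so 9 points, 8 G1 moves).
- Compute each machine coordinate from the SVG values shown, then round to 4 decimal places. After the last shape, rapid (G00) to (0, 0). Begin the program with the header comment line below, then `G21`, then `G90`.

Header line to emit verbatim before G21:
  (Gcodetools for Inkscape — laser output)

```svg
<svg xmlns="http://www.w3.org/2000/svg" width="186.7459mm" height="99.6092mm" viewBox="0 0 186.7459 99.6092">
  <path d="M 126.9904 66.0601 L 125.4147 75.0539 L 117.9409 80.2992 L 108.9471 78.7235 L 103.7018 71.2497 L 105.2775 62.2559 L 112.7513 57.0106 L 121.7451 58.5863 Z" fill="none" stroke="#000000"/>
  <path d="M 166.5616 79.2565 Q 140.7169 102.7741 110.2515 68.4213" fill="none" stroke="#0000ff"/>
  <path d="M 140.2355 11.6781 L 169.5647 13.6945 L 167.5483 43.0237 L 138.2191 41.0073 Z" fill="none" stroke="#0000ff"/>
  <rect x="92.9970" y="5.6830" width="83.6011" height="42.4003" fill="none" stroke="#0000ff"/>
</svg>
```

(Gcodetools for Inkscape — laser output)
G21
G90
G00 X126.9904 Y33.5491
M4 S771
G01 X125.4147 Y24.5553 F1547
G01 X117.9409 Y19.3100
G01 X108.9471 Y20.8857
G01 X103.7018 Y28.3595
G01 X105.2775 Y37.3533
G01 X112.7513 Y42.5986
G01 X121.7451 Y41.0229
G01 X126.9904 Y33.5491
M5
G00 X166.5616 Y20.3527
M4 S480
G01 X160.0282 Y15.3775 F1888
G01 X153.3505 Y12.2108
G01 X146.5283 Y10.8525
G01 X139.5617 Y11.3027
G01 X132.4508 Y13.5613
G01 X125.1954 Y17.6284
G01 X117.7957 Y23.5039
G01 X110.2515 Y31.1879
M5
G00 X140.2355 Y87.9311
M4 S480
G01 X169.5647 Y85.9147 F1888
G01 X167.5483 Y56.5855
G01 X138.2191 Y58.6019
G01 X140.2355 Y87.9311
M5
G00 X92.9970 Y93.9262
M4 S480
G01 X176.5981 Y93.9262 F1888
G01 X176.5981 Y51.5259
G01 X92.9970 Y51.5259
G01 X92.9970 Y93.9262
M5
G00 X0.0000 Y0.0000

Since the viewBox matches the mm dimensions, user units are millimetres directly. The only transform is the Y-flip y_m = 99.6092 − y_svg.

Shape 1 is a regular polygon drawn with `<path>`. Its stroke #000000 means cut at S771, F1547. After flipping Y the toolpath is (126.9904,33.5491) → (125.4147,24.5553) → (117.9409,19.3100) → (108.9471,20.8857) → (103.7018,28.3595) → (105.2775,37.3533) → (112.7513,42.5986) → (121.7451,41.0229) → (126.9904,33.5491), returning to the start.

Shape 2 is a quadratic bezier drawn with `<path>`. Its stroke #0000ff means score at S480, F1888. After flipping Y the toolpath is (166.5616,20.3527) → (160.0282,15.3775) → (153.3505,12.2108) → (146.5283,10.8525) → (139.5617,11.3027) → (132.4508,13.5613) → (125.1954,17.6284) → (117.7957,23.5039) → (110.2515,31.1879).

Shape 3 is a regular polygon drawn with `<path>`. Its stroke #0000ff means score at S480, F1888. After flipping Y the toolpath is (140.2355,87.9311) → (169.5647,85.9147) → (167.5483,56.5855) → (138.2191,58.6019) → (140.2355,87.9311), returning to the start.

Shape 4 is a rectangle drawn with `<rect>`. Its stroke #0000ff means score at S480, F1888. After flipping Y the toolpath is (92.9970,93.9262) → (176.5981,93.9262) → (176.5981,51.5259) → (92.9970,51.5259) → (92.9970,93.9262), returning to the start.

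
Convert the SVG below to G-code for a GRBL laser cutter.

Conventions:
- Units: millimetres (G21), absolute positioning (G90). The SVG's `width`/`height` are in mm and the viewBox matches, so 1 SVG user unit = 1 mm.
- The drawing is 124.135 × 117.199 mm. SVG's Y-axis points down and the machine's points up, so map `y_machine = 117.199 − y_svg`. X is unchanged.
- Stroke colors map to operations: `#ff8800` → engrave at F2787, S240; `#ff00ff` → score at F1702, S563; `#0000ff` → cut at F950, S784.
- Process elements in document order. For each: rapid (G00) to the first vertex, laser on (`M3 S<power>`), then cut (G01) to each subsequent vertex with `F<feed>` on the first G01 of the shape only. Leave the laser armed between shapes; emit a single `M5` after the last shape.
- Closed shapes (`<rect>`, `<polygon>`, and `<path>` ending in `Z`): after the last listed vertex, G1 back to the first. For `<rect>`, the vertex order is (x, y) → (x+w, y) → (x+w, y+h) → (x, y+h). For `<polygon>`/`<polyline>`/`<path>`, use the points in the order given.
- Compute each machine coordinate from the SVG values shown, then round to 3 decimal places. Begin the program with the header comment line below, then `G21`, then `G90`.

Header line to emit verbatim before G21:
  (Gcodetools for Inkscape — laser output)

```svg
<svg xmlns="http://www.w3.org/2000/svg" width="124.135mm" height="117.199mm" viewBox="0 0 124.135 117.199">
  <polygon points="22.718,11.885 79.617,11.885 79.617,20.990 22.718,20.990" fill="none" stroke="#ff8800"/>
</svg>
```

(Gcodetools for Inkscape — laser output)
G21
G90
G00 X22.718 Y105.314
M3 S240
G01 X79.617 Y105.314 F2787
G01 X79.617 Y96.209
G01 X22.718 Y96.209
G01 X22.718 Y105.314
M5

viewBox `0 0 124.135 117.199` with mm width/height → 1 unit = 1 mm. Flip: y_m = 117.199 − y_svg.

**Shape 1** — `<polygon>` rectangle, stroke `#ff8800` → engrave (S240, F2787). Machine vertices: (22.718,105.314) → (79.617,105.314) → (79.617,96.209) → (22.718,96.209) → (22.718,105.314). Closed: final G1 returns to the first vertex.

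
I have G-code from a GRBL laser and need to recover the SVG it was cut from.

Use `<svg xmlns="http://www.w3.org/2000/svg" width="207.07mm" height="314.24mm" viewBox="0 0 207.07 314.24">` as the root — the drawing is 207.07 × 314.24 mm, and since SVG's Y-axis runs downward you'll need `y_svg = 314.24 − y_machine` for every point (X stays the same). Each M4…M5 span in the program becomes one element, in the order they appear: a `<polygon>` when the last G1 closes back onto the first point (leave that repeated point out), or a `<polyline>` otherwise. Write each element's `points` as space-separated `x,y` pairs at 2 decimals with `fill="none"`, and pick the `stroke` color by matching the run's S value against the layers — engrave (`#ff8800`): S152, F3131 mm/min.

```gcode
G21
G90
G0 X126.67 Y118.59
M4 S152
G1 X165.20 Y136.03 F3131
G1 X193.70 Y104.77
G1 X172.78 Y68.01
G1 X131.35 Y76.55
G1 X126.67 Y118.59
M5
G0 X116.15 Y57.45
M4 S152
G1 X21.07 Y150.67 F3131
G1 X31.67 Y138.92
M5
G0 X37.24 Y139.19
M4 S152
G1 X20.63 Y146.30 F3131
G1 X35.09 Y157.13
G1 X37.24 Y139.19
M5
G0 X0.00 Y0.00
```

<svg xmlns="http://www.w3.org/2000/svg" width="207.07mm" height="314.24mm" viewBox="0 0 207.07 314.24">
  <polygon points="126.67,195.65 165.20,178.21 193.70,209.47 172.78,246.23 131.35,237.69" fill="none" stroke="#ff8800"/>
  <polyline points="116.15,256.79 21.07,163.57 31.67,175.32" fill="none" stroke="#ff8800"/>
  <polygon points="37.24,175.05 20.63,167.94 35.09,157.11" fill="none" stroke="#ff8800"/>
</svg>

Each laser-on run becomes one SVG element. Flip Y back into SVG space with y_svg = 314.24 − y_machine. Every run uses S152, so all elements get stroke `#ff8800` (engrave).

Run 1: The run returns to its start, so emit a `<polygon>` with points (Y-flipped): 126.67,195.65 165.20,178.21 193.70,209.47 172.78,246.23 131.35,237.69.

Run 2: The run is open, so emit a `<polyline>` with points (Y-flipped): 116.15,256.79 21.07,163.57 31.67,175.32.

Run 3: The run returns to its start, so emit a `<polygon>` with points (Y-flipped): 37.24,175.05 20.63,167.94 35.09,157.11.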